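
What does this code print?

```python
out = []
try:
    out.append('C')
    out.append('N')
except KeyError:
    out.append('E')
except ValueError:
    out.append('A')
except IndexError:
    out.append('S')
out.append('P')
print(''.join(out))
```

Execution trace: 'C' (try body) → 'N' (try body, no exception) → 'P' (after the try/except). Output: CNP

Answer: CNP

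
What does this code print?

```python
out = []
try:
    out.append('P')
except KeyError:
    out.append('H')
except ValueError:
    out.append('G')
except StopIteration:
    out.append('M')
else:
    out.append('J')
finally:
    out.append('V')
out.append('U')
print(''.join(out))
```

Execution trace: 'P' (try body, no exception) → 'J' (else) → 'V' (finally) → 'U' (after the try/except). Output: PJVU

Answer: PJVU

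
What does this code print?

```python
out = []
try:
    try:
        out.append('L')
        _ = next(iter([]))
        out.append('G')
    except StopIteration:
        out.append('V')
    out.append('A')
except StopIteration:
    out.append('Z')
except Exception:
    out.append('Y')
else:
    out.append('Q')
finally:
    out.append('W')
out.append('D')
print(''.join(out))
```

Execution trace: 'L' (inner try body) → 'V' (inner except StopIteration) → 'A' (try body, no exception) → 'Q' (else) → 'W' (finally) → 'D' (after the try/except). Output: LVAQWD

Answer: LVAQWD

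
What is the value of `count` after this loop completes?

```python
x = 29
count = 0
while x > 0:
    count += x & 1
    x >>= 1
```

Count set bits in 29 (binary: 0b11101)
`count` takes the values: 0 → 1 → 2 → 3 → 4

Answer: 4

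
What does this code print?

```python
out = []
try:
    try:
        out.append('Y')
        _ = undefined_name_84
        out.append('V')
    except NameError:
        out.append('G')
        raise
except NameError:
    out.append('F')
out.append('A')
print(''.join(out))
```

Execution trace: 'Y' (inner try body) → 'G' (inner except NameError) → 'F' (outer except NameError) → 'A' (after the try/except). Output: YGFA

Answer: YGFA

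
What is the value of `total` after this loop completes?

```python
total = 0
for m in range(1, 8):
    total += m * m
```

Sum of squares 1² to 7² = 140
`total` takes the values: 0 → 1 → 5 → 14 → 30 → 55 → 91 → 140

Answer: 140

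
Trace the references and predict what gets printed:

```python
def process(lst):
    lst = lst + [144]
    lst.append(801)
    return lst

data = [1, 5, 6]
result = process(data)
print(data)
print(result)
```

Key concept: rebinding parameter vs mutation.
Step by step:
`data = [1, 5, 6]` → data = [1, 5, 6]
`result = process(data)` → result = [1, 5, 6, 144, 801]
`print(data)` → prints [1, 5, 6]
`print(result)` → prints [1, 5, 6, 144, 801]

Answer:
[1, 5, 6]
[1, 5, 6, 144, 801]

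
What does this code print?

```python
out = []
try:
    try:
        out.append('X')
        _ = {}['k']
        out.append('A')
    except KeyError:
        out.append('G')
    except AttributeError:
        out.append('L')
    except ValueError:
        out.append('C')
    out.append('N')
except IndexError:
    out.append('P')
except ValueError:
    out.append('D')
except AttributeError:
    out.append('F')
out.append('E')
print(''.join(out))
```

Execution trace: 'X' (inner try body) → 'G' (inner except KeyError) → 'N' (try body, no exception) → 'E' (after the try/except). Output: XGNE

Answer: XGNE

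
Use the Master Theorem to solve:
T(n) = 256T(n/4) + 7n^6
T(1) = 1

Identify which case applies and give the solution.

a=256, b=4, f(n)=7n^6. log_4(256) = 4. Since c=6 > 4 and the regularity condition holds (256(n/4)^6 = (256/4^6)n^6 with 256/4^6 < 1), Case 3 applies: T(n) = Θ(f(n)) = O(n^6).

Answer: O(n^6) - Case 3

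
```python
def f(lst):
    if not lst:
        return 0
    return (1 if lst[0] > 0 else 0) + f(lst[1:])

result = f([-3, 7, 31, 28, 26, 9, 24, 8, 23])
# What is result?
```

Count of positive elements in [-3, 7, 31, 28, 26, 9, 24, 8, 23] = 8

Answer: 8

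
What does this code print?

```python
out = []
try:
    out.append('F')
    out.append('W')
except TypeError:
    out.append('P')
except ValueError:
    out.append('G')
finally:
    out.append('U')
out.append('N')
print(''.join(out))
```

Execution trace: 'F' (try body) → 'W' (try body, no exception) → 'U' (finally) → 'N' (after the try/except). Output: FWUN

Answer: FWUN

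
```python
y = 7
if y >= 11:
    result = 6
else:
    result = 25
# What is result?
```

Trace:
`y = 7` → y = 7
`if y >= 11: ...` → y >= 11 is False, take else branch → result = 25
So result = 25

Answer: 25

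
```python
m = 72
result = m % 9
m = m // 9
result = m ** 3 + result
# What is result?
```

Trace:
`m = 72` → m = 72
`result = m % 9` → result = 0
`m = m // 9` → m = 8
`result = m ** 3 + result` → result = 512
So result = 512

Answer: 512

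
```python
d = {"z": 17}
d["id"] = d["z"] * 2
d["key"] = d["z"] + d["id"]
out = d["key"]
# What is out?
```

Trace:
`d = {"z": 17}` → d = {'z': 17}
`d["id"] = d["z"] * 2` → d = {'z': 17, 'id': 34}
`d["key"] = d["z"] + d["id"]` → d = {'z': 17, 'id': 34, 'key': 51}
`out = d["key"]` → out = 51
So out = 51

Answer: 51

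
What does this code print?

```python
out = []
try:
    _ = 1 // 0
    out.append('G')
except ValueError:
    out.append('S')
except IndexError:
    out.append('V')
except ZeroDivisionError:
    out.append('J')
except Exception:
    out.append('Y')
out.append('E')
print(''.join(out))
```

Execution trace: 'J' (except ZeroDivisionError) → 'E' (after the try/except). Output: JE

Answer: JE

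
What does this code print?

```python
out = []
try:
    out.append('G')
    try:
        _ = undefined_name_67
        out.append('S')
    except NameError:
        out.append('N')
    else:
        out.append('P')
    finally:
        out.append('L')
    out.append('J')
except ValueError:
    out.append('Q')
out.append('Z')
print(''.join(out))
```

Execution trace: 'G' (try body) → 'N' (inner except NameError) → 'L' (inner finally) → 'J' (try body, no exception) → 'Z' (after the try/except). Output: GNLJZ

Answer: GNLJZ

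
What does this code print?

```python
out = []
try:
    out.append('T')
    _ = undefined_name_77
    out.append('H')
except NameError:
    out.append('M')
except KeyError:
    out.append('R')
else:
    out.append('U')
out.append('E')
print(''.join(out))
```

Execution trace: 'T' (try body) → 'M' (except NameError) → 'E' (after the try/except). Output: TME

Answer: TME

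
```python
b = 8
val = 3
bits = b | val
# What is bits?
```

Trace:
`b = 8` → b = 8
`val = 3` → val = 3
`bits = b | val` → bits = 11
So bits = 11

Answer: 11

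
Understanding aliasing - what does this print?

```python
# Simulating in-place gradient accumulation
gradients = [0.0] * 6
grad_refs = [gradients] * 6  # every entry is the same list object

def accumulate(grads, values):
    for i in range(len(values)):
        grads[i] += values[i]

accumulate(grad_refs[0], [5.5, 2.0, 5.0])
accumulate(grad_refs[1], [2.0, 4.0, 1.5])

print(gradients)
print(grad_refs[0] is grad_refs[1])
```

Key concept: gradient accumulation aliasing.
Step by step:
`gradients = [0.0] * 6` → gradients = [0.0, 0.0, 0.0, 0.0, 0.0, 0.0]
`grad_refs = [gradients] * 6` → grad_refs = [[0.0, 0.0, 0.0, 0.0, 0.0, 0.0], [0.0, 0.0, 0.0, 0.0, 0.0, 0.0], [0.0, 0.0, 0.0, 0.0, 0.0, 0.0], [0.0, 0.0, 0.0, 0.0, 0.0, 0.0], [0.0, 0.0, 0.0, 0.0, 0.0, 0.0], [0.0, 0.0, 0.0, 0.0, 0.0, 0.0]]
`accumulate(grad_refs[0], [5.5, 2.0, 5.0])` → gradients = [5.5, 2.0, 5.0, 0.0, 0.0, 0.0]; grad_refs = [[5.5, 2.0, 5.0, 0.0, 0.0, 0.0], [5.5, 2.0, 5.0, 0.0, 0.0, 0.0], [5.5, 2.0, 5.0, 0.0, 0.0, 0.0], [5.5, 2.0, 5.0, 0.0, 0.0, 0.0], [5.5, 2.0, 5.0, 0.0, 0.0, 0.0], [5.5, 2.0, 5.0, 0.0, 0.0, 0.0]]
`accumulate(grad_refs[1], [2.0, 4.0, 1.5])` → gradients = [7.5, 6.0, 6.5, 0.0, 0.0, 0.0]; grad_refs = [[7.5, 6.0, 6.5, 0.0, 0.0, 0.0], [7.5, 6.0, 6.5, 0.0, 0.0, 0.0], [7.5, 6.0, 6.5, 0.0, 0.0, 0.0], [7.5, 6.0, 6.5, 0.0, 0.0, 0.0], [7.5, 6.0, 6.5, 0.0, 0.0, 0.0], [7.5, 6.0, 6.5, 0.0, 0.0, 0.0]]
`print(gradients)` → prints [7.5, 6.0, 6.5, 0.0, 0.0, 0.0]
`print(grad_refs[0] is grad_refs[1])` → prints True

Answer:
[7.5, 6.0, 6.5, 0.0, 0.0, 0.0]
True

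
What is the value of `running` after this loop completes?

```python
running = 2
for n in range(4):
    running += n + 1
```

Start at 2, add 1 to 4 = 12
`running` takes the values: 2 → 3 → 5 → 8 → 12

Answer: 12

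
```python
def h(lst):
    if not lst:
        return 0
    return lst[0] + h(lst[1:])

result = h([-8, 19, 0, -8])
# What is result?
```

(-8) + 19 + 0 + (-8) + 0 = 3

Answer: 3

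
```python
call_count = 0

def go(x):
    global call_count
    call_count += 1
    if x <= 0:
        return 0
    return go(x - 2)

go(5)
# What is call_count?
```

Linear recursion stepping by 2: 4 calls from x=5 down to ≤0.

Answer: 4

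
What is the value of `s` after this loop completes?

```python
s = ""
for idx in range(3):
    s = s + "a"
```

Repeat 'a' 3 times
`s` takes the values: "" → "a" → "aa" → "aaa"

Answer: "aaa"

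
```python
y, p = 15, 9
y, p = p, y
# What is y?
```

Trace:
`y, p = 15, 9` → y = 15; p = 9
`y, p = p, y` → y = 9; p = 15
So y = 9

Answer: 9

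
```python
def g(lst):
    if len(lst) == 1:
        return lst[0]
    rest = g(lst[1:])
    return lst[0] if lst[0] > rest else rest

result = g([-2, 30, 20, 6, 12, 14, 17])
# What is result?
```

Recursive max over [-2, 30, 20, 6, 12, 14, 17] = 30

Answer: 30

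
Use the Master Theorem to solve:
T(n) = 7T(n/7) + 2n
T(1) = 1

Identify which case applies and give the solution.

a=7, b=7, f(n)=2n. log_7(7) = 1. Since c=1 = 1, Case 2 applies: T(n) = Θ(n^log_b(a) · log n) = O(n log n).

Answer: O(n log n) - Case 2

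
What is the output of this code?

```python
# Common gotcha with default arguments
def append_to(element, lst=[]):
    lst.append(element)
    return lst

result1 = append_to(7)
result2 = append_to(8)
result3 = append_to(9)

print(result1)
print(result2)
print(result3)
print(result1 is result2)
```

Key concept: mutable default argument gotcha.
Step by step:
`result1 = append_to(7)` → result1 = [7]
`result2 = append_to(8)` → result1 = [7, 8] (same object as result2); result2 = [7, 8] (same object as result1)
`result3 = append_to(9)` → result1 = [7, 8, 9] (same object as result2, result3); result2 = [7, 8, 9] (same object as result1, result3); result3 = [7, 8, 9] (same object as result1, result2)
`print(result1)` → prints [7, 8, 9]
`print(result2)` → prints [7, 8, 9]
`print(result3)` → prints [7, 8, 9]
`print(result1 is result2)` → prints True

Answer:
[7, 8, 9]
[7, 8, 9]
[7, 8, 9]
True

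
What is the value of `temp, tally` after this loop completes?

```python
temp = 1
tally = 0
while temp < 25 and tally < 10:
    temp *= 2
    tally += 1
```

Double until >= 25 or 10 iterations
`temp, tally` takes the values: (1, 0) → (2, 0) → (2, 1) → (4, 1) → (4, 2) → (8, 2) → (8, 3) → (16, 3) → (16, 4) → (32, 4) → (32, 5)

Answer: 32, 5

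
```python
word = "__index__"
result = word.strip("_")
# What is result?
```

Trace:
`word = "__index__"` → word = '__index__'
`result = word.strip("_")` → result = 'index'
So result = 'index'

Answer: 'index'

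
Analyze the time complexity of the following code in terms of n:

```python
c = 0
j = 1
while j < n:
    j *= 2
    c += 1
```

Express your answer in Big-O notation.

Each loop level contributes: log n. Multiplying the contributions gives O(log n).

Answer: O(log n)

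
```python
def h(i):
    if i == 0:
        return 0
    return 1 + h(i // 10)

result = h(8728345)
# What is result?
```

Count of digits of 8728345: 7

Answer: 7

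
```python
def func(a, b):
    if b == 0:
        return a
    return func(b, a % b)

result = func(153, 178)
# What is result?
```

func(153, 178) -> func(178, 153) -> func(153, 25) -> func(25, 3) -> func(3, 1) -> func(1, 0) -> 1

Answer: 1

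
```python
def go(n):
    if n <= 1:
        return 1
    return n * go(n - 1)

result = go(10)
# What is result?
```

go(10) = 10 * 9 * 8 * 7 * 6 * 5 * 4 * 3 * 2 * 1 = 3628800

Answer: 3628800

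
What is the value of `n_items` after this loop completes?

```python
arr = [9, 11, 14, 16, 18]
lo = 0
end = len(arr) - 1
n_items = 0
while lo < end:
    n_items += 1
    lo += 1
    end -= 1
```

Iterations until pointers meet (list length 5)
`n_items` takes the values: 0 → 1 → 2

Answer: 2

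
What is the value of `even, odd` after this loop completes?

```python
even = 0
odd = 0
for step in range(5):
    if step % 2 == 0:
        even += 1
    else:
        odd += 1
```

Count evens and odds in range(5)
`even, odd` takes the values: (0, 0) → (1, 0) → (1, 1) → (2, 1) → (2, 2) → (3, 2)

Answer: 3, 2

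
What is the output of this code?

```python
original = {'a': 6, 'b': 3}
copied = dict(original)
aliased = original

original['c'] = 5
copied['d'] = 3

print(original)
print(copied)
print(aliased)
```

Key concept: dict() creates copy, assignment creates alias.
Step by step:
`original = {'a': 6, 'b': 3}` → original = {'a': 6, 'b': 3}
`copied = dict(original)` → copied = {'a': 6, 'b': 3}
`aliased = original` → aliased = {'a': 6, 'b': 3} (same object as original)
`original['c'] = 5` → original = {'a': 6, 'b': 3, 'c': 5} (same object as aliased); aliased = {'a': 6, 'b': 3, 'c': 5} (same object as original)
`copied['d'] = 3` → copied = {'a': 6, 'b': 3, 'd': 3}
`print(original)` → prints {'a': 6, 'b': 3, 'c': 5}
`print(copied)` → prints {'a': 6, 'b': 3, 'd': 3}
`print(aliased)` → prints {'a': 6, 'b': 3, 'c': 5}

Answer:
{'a': 6, 'b': 3, 'c': 5}
{'a': 6, 'b': 3, 'd': 3}
{'a': 6, 'b': 3, 'c': 5}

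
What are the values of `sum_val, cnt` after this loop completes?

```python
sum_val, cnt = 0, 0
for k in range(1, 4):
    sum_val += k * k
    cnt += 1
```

Sum of squares and count
`sum_val, cnt` takes the values: (0, 0) → (1, 0) → (1, 1) → (5, 1) → (5, 2) → (14, 2) → (14, 3)

Answer: 14, 3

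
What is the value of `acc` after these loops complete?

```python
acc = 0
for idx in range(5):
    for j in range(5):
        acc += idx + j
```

Sum of all idx+j for idx,j in 5x5
`acc` takes the values: 0 → 1 → 3 → 6 → 10 → 11 → 13 → 16 → 20 → 25 → 27 → 30 → 34 → 39 → 45 → 48 → 52 → 57 → 63 → 70 → 74 → 79 → 85 → 92 → 100

Answer: 100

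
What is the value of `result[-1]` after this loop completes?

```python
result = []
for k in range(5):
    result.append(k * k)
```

Last element of squares 0 to 4
`result` takes the values: [] → [0] → [0, 1] → [0, 1, 4] → [0, 1, 4, 9] → [0, 1, 4, 9, 16]
So `result[-1]` = 16

Answer: 16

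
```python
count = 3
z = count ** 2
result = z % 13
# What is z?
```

Trace:
`count = 3` → count = 3
`z = count ** 2` → z = 9
`result = z % 13` → result = 9
So z = 9

Answer: 9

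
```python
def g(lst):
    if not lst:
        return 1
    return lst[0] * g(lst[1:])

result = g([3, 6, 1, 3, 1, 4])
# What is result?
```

Product over [3, 6, 1, 3, 1, 4] = 3 * 6 * 1 * 3 * 1 * 4 = 216

Answer: 216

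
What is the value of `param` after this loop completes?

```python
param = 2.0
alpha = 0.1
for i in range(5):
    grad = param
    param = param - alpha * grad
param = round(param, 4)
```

Gradient descent: w = 2.0 * (1 - 0.1)^5
`param` takes the values: 2.0 → 1.8 → 1.62 → 1.458 → 1.3122 → 1.18098 → 1.181

Answer: 1.181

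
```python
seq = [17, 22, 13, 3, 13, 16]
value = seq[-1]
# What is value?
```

Trace:
`seq = [17, 22, 13, 3, 13, 16]` → seq = [17, 22, 13, 3, 13, 16]
`value = seq[-1]` → value = 16
So value = 16

Answer: 16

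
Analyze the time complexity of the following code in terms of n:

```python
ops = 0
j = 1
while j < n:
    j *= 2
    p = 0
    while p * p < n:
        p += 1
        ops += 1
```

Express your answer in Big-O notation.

Each loop level contributes: log n × √n. Multiplying the contributions gives O(√n log n).

Answer: O(√n log n)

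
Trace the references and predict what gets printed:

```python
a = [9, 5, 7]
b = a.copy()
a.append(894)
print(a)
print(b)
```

Key concept: list.copy() creates independent copy.
Step by step:
`a = [9, 5, 7]` → a = [9, 5, 7]
`b = a.copy()` → b = [9, 5, 7]
`a.append(894)` → a = [9, 5, 7, 894]
`print(a)` → prints [9, 5, 7, 894]
`print(b)` → prints [9, 5, 7]

Answer:
[9, 5, 7, 894]
[9, 5, 7]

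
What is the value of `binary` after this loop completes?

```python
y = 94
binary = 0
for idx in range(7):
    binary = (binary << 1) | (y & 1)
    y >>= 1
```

Reverse lowest 7 bits of 94
`binary` takes the values: 0 → 1 → 3 → 7 → 15 → 30 → 61

Answer: 61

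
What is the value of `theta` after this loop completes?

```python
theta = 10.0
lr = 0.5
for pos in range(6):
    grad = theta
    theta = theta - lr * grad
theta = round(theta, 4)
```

Gradient descent: w = 10.0 * (1 - 0.5)^6
`theta` takes the values: 10.0 → 5.0 → 2.5 → 1.25 → 0.625 → 0.3125 → 0.15625 → 0.1562

Answer: 0.1562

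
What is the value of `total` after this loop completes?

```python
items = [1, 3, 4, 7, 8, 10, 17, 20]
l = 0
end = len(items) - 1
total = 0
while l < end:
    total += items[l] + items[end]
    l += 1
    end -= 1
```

Sum of pairs from ends
`total` takes the values: 0 → 21 → 41 → 55 → 70

Answer: 70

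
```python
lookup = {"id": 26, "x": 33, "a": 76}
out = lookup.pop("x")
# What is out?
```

Trace:
`lookup = {"id": 26, "x": 33, "a": 76}` → lookup = {'id': 26, 'x': 33, 'a': 76}
`out = lookup.pop("x")` → lookup = {'id': 26, 'a': 76}; out = 33
So out = 33

Answer: 33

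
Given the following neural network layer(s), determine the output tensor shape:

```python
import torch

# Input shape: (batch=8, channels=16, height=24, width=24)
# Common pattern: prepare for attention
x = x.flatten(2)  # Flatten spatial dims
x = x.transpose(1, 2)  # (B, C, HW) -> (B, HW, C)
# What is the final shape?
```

Input: (8, 16, 24, 24) -> after flatten(2): (8, 16, 576) -> Output: (8, 576, 16)

Answer: (8, 576, 16)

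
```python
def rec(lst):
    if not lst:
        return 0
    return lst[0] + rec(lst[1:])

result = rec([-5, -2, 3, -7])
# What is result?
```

(-5) + (-2) + 3 + (-7) + 0 = -11

Answer: -11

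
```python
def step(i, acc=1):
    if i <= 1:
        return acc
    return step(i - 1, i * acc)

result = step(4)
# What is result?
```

Accumulator trace (n, acc): (4, 1) -> (3, 4) -> (2, 12) -> (1, 24) -> return 24

Answer: 24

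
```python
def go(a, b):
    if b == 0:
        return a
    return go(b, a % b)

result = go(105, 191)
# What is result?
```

go(105, 191) -> go(191, 105) -> go(105, 86) -> go(86, 19) -> go(19, 10) -> go(10, 9) -> go(9, 1) -> go(1, 0) -> 1

Answer: 1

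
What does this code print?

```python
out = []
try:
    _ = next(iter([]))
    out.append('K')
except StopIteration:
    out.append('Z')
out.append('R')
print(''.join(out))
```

Execution trace: 'Z' (except StopIteration) → 'R' (after the try/except). Output: ZR

Answer: ZR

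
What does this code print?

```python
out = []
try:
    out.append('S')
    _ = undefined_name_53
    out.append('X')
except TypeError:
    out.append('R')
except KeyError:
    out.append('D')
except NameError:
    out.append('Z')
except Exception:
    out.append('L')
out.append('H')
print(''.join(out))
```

Execution trace: 'S' (try body) → 'Z' (except NameError) → 'H' (after the try/except). Output: SZH

Answer: SZH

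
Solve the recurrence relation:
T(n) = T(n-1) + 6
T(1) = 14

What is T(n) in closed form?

Unrolling: T(n) = T(1) + 6·(n-1) = 14 + 6(n-1) = 6n + 8.

Answer: T(n) = 6n + 8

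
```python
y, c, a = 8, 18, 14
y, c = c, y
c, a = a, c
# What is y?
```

Trace:
`y, c, a = 8, 18, 14` → y = 8; c = 18; a = 14
`y, c = c, y` → y = 18; c = 8
`c, a = a, c` → c = 14; a = 8
So y = 18

Answer: 18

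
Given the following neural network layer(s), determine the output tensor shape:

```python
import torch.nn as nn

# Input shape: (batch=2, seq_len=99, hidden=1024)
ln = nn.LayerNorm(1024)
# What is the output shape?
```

Input: (2, 99, 1024) -> Output: (2, 99, 1024)

Answer: (2, 99, 1024)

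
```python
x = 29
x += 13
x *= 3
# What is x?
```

Trace:
`x = 29` → x = 29
`x += 13` → x = 42
`x *= 3` → x = 126
So x = 126

Answer: 126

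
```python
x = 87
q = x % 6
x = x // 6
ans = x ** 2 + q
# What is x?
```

Trace:
`x = 87` → x = 87
`q = x % 6` → q = 3
`x = x // 6` → x = 14
`ans = x ** 2 + q` → ans = 199
So x = 14

Answer: 14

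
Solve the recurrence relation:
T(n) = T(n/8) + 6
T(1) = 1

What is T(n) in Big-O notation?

Each step divides n by 8 and adds 6. After log_8(n) steps we reach T(1)=1. So T(n) = 6·log_8(n) + 1 = O(log n).

Answer: O(log n)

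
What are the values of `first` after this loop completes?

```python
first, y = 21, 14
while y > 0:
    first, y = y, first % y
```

GCD of 21 and 14
`first` takes the values: 21 → 14 → 7

Answer: 7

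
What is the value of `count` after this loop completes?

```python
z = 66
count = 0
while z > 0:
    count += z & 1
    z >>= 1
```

Count set bits in 66 (binary: 0b1000010)
`count` takes the values: 0 → 1 → 2

Answer: 2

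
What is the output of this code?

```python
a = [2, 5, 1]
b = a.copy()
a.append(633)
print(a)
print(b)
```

Key concept: list.copy() creates independent copy.
Step by step:
`a = [2, 5, 1]` → a = [2, 5, 1]
`b = a.copy()` → b = [2, 5, 1]
`a.append(633)` → a = [2, 5, 1, 633]
`print(a)` → prints [2, 5, 1, 633]
`print(b)` → prints [2, 5, 1]

Answer:
[2, 5, 1, 633]
[2, 5, 1]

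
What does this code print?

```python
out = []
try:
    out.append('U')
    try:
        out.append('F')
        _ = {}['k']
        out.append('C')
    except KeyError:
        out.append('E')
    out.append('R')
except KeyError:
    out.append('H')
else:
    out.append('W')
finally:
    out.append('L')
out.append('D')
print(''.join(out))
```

Execution trace: 'U' (try body) → 'F' (inner try body) → 'E' (inner except KeyError) → 'R' (try body, no exception) → 'W' (else) → 'L' (finally) → 'D' (after the try/except). Output: UFERWLD

Answer: UFERWLD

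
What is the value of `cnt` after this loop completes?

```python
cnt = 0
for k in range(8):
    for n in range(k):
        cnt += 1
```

Triangle number: 0+1+2+...+7
`cnt` takes the values: 0 → 1 → 2 → 3 → 4 → 5 → 6 → 7 → 8 → 9 → 10 → 11 → 12 → 13 → 14 → 15 → 16 → 17 → 18 → 19 → 20 → 21 → 22 → 23 → 24 → 25 → 26 → 27 → 28

Answer: 28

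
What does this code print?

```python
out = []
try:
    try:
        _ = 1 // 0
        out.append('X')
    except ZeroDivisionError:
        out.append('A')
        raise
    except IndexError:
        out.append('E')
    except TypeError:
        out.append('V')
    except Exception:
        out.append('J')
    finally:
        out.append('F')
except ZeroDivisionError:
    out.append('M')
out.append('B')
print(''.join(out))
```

Execution trace: 'A' (inner except ZeroDivisionError) → 'F' (inner finally) → 'M' (outer except ZeroDivisionError) → 'B' (after the try/except). Output: AFMB

Answer: AFMB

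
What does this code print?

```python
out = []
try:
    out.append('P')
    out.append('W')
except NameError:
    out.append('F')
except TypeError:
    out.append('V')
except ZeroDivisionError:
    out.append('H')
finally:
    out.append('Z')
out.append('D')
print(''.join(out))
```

Execution trace: 'P' (try body) → 'W' (try body, no exception) → 'Z' (finally) → 'D' (after the try/except). Output: PWZD

Answer: PWZD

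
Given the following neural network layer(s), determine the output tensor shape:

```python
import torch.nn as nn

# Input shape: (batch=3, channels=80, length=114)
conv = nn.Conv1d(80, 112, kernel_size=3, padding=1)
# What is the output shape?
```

Input: (3, 80, 114) -> Output: (3, 112, 114)

Answer: (3, 112, 114)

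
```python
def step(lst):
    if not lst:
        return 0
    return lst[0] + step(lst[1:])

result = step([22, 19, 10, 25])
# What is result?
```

22 + 19 + 10 + 25 + 0 = 76

Answer: 76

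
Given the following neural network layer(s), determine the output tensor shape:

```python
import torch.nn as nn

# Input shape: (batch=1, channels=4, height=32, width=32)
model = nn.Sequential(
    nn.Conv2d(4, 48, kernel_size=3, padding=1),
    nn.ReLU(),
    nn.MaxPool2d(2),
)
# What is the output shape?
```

Input: (1, 4, 32, 32) -> after Conv2d: (1, 48, 32, 32) -> after ReLU: (1, 48, 32, 32) -> Output: (1, 48, 16, 16)

Answer: (1, 48, 16, 16)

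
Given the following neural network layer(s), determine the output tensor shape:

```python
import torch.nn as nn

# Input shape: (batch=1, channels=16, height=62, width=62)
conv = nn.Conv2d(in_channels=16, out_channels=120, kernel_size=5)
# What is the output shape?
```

Input: (1, 16, 62, 62) -> Output: (1, 120, 58, 58)

Answer: (1, 120, 58, 58)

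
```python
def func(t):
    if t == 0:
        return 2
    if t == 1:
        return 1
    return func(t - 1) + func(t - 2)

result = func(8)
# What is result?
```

Build up from base cases: func(0)=2, func(1)=1, func(2)=3, func(3)=4, func(4)=7, func(5)=11, func(6)=18, ..., func(8)=47

Answer: 47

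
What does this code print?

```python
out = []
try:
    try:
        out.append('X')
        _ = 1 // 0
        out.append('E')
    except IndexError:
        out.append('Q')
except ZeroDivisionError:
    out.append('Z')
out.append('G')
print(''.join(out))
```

Execution trace: 'X' (inner try body) → 'Z' (outer except ZeroDivisionError) → 'G' (after the try/except). Output: XZG

Answer: XZG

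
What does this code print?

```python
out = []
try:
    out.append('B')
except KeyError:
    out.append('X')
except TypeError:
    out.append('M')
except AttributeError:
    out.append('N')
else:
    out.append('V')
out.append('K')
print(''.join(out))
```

Execution trace: 'B' (try body, no exception) → 'V' (else) → 'K' (after the try/except). Output: BVK

Answer: BVK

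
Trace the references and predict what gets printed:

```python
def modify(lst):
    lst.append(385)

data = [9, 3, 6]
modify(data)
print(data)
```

Key concept: function modifies passed list.
Step by step:
`data = [9, 3, 6]` → data = [9, 3, 6]
`modify(data)` → data = [9, 3, 6, 385]
`print(data)` → prints [9, 3, 6, 385]

Answer: [9, 3, 6, 385]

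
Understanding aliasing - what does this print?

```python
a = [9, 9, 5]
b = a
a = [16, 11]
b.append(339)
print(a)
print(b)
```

Key concept: rebinding vs mutation: a is rebound to a new list, b still points at the original.
Step by step:
`a = [9, 9, 5]` → a = [9, 9, 5]
`b = a` → b = [9, 9, 5] (same object as a)
`a = [16, 11]` → a = [16, 11]
`b.append(339)` → b = [9, 9, 5, 339]
`print(a)` → prints [16, 11]
`print(b)` → prints [9, 9, 5, 339]

Answer:
[16, 11]
[9, 9, 5, 339]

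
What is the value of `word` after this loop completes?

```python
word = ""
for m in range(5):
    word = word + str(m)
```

Concatenate digits 0 to 4
`word` takes the values: "" → "0" → "01" → "012" → "0123" → "01234"

Answer: "01234"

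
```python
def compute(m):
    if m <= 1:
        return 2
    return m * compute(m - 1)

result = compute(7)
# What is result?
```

compute(7) = 7 * 6 * 5 * 4 * 3 * 2 * 2 = 10080

Answer: 10080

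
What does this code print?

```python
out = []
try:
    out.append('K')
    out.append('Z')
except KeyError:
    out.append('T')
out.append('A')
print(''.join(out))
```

Execution trace: 'K' (try body) → 'Z' (try body, no exception) → 'A' (after the try/except). Output: KZA

Answer: KZA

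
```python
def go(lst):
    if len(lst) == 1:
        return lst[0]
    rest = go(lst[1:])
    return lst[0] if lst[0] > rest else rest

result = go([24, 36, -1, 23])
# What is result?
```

Recursive max over [24, 36, -1, 23] = 36

Answer: 36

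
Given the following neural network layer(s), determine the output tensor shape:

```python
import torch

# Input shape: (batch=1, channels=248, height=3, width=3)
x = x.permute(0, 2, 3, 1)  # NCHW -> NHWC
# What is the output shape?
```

Input: (1, 248, 3, 3) -> Output: (1, 3, 3, 248)

Answer: (1, 3, 3, 248)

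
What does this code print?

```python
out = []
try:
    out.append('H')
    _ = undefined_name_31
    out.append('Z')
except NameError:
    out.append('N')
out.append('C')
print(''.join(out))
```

Execution trace: 'H' (try body) → 'N' (except NameError) → 'C' (after the try/except). Output: HNC

Answer: HNC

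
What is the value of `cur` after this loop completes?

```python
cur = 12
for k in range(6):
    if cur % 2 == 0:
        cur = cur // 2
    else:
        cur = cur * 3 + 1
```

Collatz-style transformation from 12
`cur` takes the values: 12 → 6 → 3 → 10 → 5 → 16 → 8

Answer: 8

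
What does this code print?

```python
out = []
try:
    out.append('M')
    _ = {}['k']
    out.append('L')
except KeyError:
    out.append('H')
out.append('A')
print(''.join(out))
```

Execution trace: 'M' (try body) → 'H' (except KeyError) → 'A' (after the try/except). Output: MHA

Answer: MHA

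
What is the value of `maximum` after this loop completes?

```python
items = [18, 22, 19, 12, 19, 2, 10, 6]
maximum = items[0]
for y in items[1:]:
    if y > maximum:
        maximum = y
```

Maximum of [18, 22, 19, 12, 19, 2, 10, 6]
`maximum` takes the values: 18 → 22

Answer: 22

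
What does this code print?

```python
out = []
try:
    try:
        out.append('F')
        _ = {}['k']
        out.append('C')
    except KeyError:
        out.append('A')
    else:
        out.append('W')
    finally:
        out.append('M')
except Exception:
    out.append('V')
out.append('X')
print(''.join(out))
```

Execution trace: 'F' (inner try body) → 'A' (inner except KeyError) → 'M' (inner finally) → 'X' (after the try/except). Output: FAMX

Answer: FAMX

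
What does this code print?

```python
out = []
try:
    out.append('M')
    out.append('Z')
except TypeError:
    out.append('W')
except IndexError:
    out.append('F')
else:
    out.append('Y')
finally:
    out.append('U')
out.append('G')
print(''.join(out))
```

Execution trace: 'M' (try body) → 'Z' (try body, no exception) → 'Y' (else) → 'U' (finally) → 'G' (after the try/except). Output: MZYUG

Answer: MZYUG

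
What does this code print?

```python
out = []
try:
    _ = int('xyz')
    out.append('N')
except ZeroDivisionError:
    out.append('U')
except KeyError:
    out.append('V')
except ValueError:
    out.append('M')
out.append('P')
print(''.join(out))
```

Execution trace: 'M' (except ValueError) → 'P' (after the try/except). Output: MP

Answer: MP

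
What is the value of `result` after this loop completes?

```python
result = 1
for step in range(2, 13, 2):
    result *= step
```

Product of even numbers 2 to 12
`result` takes the values: 1 → 2 → 8 → 48 → 384 → 3840 → 46080

Answer: 46080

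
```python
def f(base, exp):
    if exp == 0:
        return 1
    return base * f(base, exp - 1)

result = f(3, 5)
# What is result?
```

f(3, 5) = 3 * 3 * 3 * 3 * 3 = 243

Answer: 243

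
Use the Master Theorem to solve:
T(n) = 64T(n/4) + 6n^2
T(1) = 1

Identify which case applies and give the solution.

a=64, b=4, f(n)=6n^2. log_4(64) = 3. Since c=2 < 3, Case 1 applies: T(n) = Θ(n^log_b(a)) = O(n^3).

Answer: O(n^3) - Case 1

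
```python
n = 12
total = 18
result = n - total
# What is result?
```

Trace:
`n = 12` → n = 12
`total = 18` → total = 18
`result = n - total` → result = -6
So result = -6

Answer: -6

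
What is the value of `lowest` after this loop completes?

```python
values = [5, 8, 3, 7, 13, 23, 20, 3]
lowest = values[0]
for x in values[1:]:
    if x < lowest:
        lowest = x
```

Minimum of [5, 8, 3, 7, 13, 23, 20, 3]
`lowest` takes the values: 5 → 3

Answer: 3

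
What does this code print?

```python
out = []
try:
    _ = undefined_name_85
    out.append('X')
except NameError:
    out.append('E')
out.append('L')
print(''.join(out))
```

Execution trace: 'E' (except NameError) → 'L' (after the try/except). Output: EL

Answer: EL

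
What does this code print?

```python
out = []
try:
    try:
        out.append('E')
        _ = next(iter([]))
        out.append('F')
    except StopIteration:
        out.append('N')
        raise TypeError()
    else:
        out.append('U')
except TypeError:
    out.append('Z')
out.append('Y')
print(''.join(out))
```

Execution trace: 'E' (inner try body) → 'N' (inner except StopIteration) → 'Z' (outer except TypeError) → 'Y' (after the try/except). Output: ENZY

Answer: ENZY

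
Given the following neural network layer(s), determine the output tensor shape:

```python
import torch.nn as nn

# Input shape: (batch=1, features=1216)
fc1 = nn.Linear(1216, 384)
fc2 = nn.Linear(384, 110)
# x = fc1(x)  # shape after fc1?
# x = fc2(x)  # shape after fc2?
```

Input: (1, 1216) -> after fc1: (1, 384) -> Output: (1, 110)

Answer: (1, 110)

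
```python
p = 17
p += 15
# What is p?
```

Trace:
`p = 17` → p = 17
`p += 15` → p = 32
So p = 32

Answer: 32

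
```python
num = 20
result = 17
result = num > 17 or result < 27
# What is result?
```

Trace:
`num = 20` → num = 20
`result = 17` → result = 17
`result = num > 17 or result < 27` → result = True
So result = True

Answer: True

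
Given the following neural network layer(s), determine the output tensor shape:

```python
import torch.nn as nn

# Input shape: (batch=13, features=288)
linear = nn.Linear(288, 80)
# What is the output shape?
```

Input: (13, 288) -> Output: (13, 80)

Answer: (13, 80)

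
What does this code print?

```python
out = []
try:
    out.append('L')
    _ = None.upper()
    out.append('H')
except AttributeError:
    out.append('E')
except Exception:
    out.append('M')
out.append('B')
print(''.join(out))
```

Execution trace: 'L' (try body) → 'E' (except AttributeError) → 'B' (after the try/except). Output: LEB

Answer: LEB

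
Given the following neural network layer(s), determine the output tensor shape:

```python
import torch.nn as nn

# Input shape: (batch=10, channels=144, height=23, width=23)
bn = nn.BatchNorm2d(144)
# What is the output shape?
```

Input: (10, 144, 23, 23) -> Output: (10, 144, 23, 23)

Answer: (10, 144, 23, 23)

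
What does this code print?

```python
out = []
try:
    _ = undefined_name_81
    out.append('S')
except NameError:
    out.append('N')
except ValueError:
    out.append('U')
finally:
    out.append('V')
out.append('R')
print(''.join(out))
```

Execution trace: 'N' (except NameError) → 'V' (finally) → 'R' (after the try/except). Output: NVR

Answer: NVR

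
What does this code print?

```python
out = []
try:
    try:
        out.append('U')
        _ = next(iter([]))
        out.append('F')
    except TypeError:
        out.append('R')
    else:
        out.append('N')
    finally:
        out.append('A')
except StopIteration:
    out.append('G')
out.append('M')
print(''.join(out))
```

Execution trace: 'U' (inner try body) → 'A' (inner finally) → 'G' (outer except StopIteration) → 'M' (after the try/except). Output: UAGM

Answer: UAGM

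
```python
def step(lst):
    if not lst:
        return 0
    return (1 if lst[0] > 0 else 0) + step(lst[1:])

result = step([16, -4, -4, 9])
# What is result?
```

Count of positive elements in [16, -4, -4, 9] = 2

Answer: 2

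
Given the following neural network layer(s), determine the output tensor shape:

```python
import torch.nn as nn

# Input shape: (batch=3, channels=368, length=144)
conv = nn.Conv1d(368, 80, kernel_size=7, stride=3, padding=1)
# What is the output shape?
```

Input: (3, 368, 144) -> Output: (3, 80, 47)

Answer: (3, 80, 47)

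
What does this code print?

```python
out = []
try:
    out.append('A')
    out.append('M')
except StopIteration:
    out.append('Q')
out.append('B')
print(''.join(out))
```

Execution trace: 'A' (try body) → 'M' (try body, no exception) → 'B' (after the try/except). Output: AMB

Answer: AMB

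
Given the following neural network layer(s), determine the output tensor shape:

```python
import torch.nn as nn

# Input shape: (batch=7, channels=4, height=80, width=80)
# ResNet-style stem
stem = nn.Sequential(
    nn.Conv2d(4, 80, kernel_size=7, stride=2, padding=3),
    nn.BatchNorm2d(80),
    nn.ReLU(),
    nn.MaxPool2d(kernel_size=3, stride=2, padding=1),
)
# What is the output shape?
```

Input: (7, 4, 80, 80) -> after Conv2d 7x7 stride=2: (7, 80, 40, 40) -> Output: (7, 80, 20, 20)

Answer: (7, 80, 20, 20)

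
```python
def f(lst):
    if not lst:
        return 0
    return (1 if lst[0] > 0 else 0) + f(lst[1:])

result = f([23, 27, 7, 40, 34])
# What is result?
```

Count of positive elements in [23, 27, 7, 40, 34] = 5

Answer: 5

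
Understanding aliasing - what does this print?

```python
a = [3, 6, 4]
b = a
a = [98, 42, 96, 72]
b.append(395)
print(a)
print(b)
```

Key concept: rebinding vs mutation: a is rebound to a new list, b still points at the original.
Step by step:
`a = [3, 6, 4]` → a = [3, 6, 4]
`b = a` → b = [3, 6, 4] (same object as a)
`a = [98, 42, 96, 72]` → a = [98, 42, 96, 72]
`b.append(395)` → b = [3, 6, 4, 395]
`print(a)` → prints [98, 42, 96, 72]
`print(b)` → prints [3, 6, 4, 395]

Answer:
[98, 42, 96, 72]
[3, 6, 4, 395]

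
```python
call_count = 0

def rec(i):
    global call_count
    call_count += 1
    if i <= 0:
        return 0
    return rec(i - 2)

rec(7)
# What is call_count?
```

Linear recursion stepping by 2: 5 calls from i=7 down to ≤0.

Answer: 5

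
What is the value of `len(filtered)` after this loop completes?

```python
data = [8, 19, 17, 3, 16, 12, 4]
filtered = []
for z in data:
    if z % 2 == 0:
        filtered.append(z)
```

Count even numbers in [8, 19, 17, 3, 16, 12, 4]
`filtered` takes the values: [] → [8] → [8, 16] → [8, 16, 12] → [8, 16, 12, 4]
So `len(filtered)` = 4

Answer: 4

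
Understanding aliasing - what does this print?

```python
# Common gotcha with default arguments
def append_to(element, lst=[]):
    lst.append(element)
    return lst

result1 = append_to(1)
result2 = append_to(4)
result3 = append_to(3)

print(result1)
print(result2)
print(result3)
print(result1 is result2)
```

Key concept: mutable default argument gotcha.
Step by step:
`result1 = append_to(1)` → result1 = [1]
`result2 = append_to(4)` → result1 = [1, 4] (same object as result2); result2 = [1, 4] (same object as result1)
`result3 = append_to(3)` → result1 = [1, 4, 3] (same object as result2, result3); result2 = [1, 4, 3] (same object as result1, result3); result3 = [1, 4, 3] (same object as result1, result2)
`print(result1)` → prints [1, 4, 3]
`print(result2)` → prints [1, 4, 3]
`print(result3)` → prints [1, 4, 3]
`print(result1 is result2)` → prints True

Answer:
[1, 4, 3]
[1, 4, 3]
[1, 4, 3]
True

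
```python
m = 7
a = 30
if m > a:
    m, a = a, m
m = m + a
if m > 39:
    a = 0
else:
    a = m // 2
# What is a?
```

Trace:
`m = 7` → m = 7
`a = 30` → a = 30
`if m > a: ...` → m > a is False → no variable changes
`m = m + a` → m = 37
`if m > 39: ...` → m > 39 is False, take else branch → a = 18
So a = 18

Answer: 18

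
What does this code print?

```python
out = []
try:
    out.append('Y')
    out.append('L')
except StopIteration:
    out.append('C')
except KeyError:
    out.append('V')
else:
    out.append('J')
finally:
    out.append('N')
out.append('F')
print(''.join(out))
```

Execution trace: 'Y' (try body) → 'L' (try body, no exception) → 'J' (else) → 'N' (finally) → 'F' (after the try/except). Output: YLJNF

Answer: YLJNF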